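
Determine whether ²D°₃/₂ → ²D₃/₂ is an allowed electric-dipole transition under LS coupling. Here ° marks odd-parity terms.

allowed

ΔJ = 0, ±1 (not J=0↔0): J: 3/2 → 3/2, ΔJ = +0 — passes.
Parity must change: odd → even — passes.
ΔL = 0, ±1 (not L=0↔0): L: 2 → 2, ΔL = +0 — passes.
ΔS = 0: S: 1/2 → 1/2 — passes.
All four E1 rules are satisfied.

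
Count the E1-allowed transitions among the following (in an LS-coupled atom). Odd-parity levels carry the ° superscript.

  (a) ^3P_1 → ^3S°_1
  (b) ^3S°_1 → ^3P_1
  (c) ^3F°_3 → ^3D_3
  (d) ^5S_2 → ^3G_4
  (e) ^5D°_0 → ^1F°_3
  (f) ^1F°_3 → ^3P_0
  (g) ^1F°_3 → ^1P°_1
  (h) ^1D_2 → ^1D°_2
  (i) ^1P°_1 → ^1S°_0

4

(a) allowed
(b) allowed
(c) allowed
(d) forbidden (parity, ΔS, ΔL, ΔJ fail)
(e) forbidden (parity, ΔS, ΔJ fail)
(f) forbidden (ΔS, ΔL, ΔJ fail)
(g) forbidden (parity, ΔL, ΔJ fail)
(h) allowed
(i) forbidden (parity fails)
Total allowed: 4 of 9.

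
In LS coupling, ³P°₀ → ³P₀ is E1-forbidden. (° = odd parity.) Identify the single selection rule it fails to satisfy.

Reading off the term symbols: S 1→1, L 1→1, J 0→0, parity odd→even.
Parity must change: odd → even — satisfied.
ΔS = 0: S: 1 → 1 — satisfied.
ΔL = 0, ±1 (not L=0↔0): L: 1 → 1, ΔL = +0 — satisfied.
ΔJ = 0, ±1 (not J=0↔0): J: 0 → 0, ΔJ = +0 — violated.

the J=0 ↔ J=0 exclusion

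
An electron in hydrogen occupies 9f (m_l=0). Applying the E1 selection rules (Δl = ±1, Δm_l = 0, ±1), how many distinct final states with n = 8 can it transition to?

E1 requires Δl = ±1, so l_f ∈ {2, 4}; with 0 ≤ l_f ≤ n_f−1 = 7, the allowed l_f values are {2, 4}.
For l_f = 2: m_f ∈ {m_i−1, m_i, m_i+1} ∩ [−2, 2] = {-1, 0, 1} → 3 states.
For l_f = 4: m_f ∈ {m_i−1, m_i, m_i+1} ∩ [−4, 4] = {-1, 0, 1} → 3 states.
Total: 6.

6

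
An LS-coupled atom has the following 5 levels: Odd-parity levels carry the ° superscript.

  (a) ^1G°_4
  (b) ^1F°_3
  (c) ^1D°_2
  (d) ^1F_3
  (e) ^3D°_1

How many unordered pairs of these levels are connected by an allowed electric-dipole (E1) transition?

(a)–(b): forbidden (parity).
(a)–(c): forbidden (parity, ΔL, ΔJ).
(a)–(d): allowed.
(a)–(e): forbidden (parity, ΔS, ΔL, ΔJ).
(b)–(c): forbidden (parity).
(b)–(d): allowed.
(b)–(e): forbidden (parity, ΔS, ΔJ).
(c)–(d): allowed.
(c)–(e): forbidden (parity, ΔS).
(d)–(e): forbidden (ΔS, ΔJ).
Allowed pairs: 3 of 10.

3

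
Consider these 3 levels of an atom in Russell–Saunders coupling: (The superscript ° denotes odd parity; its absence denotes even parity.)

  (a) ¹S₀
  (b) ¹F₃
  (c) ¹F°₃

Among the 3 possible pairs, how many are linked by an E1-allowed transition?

1

(a)–(b): forbidden (parity, ΔL, ΔJ).
(a)–(c): forbidden (ΔL, ΔJ).
(b)–(c): allowed.
Allowed pairs: 1 of 3.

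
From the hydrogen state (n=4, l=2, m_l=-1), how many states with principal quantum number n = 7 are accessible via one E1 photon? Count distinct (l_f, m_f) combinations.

E1 requires Δl = ±1, so l_f ∈ {1, 3}; with 0 ≤ l_f ≤ n_f−1 = 6, the allowed l_f values are {1, 3}.
For l_f = 1: m_f ∈ {m_i−1, m_i, m_i+1} ∩ [−1, 1] = {-1, 0} → 2 states.
For l_f = 3: m_f ∈ {m_i−1, m_i, m_i+1} ∩ [−3, 3] = {-2, -1, 0} → 3 states.
Total: 5.

5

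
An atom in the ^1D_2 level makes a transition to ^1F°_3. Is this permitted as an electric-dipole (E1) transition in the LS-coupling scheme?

Reading off the term symbols: S 0→0, L 2→3, J 2→3, parity even→odd.
ΔL = 0, ±1 (not L=0↔0): L: 2 → 3, ΔL = +1 — ✓.
ΔJ = 0, ±1 (not J=0↔0): J: 2 → 3, ΔJ = +1 — ✓.
Parity must change: even → odd — ✓.
ΔS = 0: S: 0 → 0 — ✓.
All four E1 rules are satisfied.

allowed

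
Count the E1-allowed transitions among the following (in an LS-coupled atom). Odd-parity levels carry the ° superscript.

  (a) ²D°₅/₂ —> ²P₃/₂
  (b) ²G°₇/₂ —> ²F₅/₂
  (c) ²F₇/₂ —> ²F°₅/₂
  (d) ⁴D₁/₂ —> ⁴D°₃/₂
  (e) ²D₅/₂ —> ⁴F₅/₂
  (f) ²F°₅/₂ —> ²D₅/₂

5

(a) allowed
(b) allowed
(c) allowed
(d) allowed
(e) forbidden (parity, ΔS fail)
(f) allowed
Total allowed: 5 of 6.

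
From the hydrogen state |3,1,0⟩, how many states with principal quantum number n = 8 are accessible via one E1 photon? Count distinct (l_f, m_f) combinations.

E1 requires Δl = ±1, so l_f ∈ {0, 2}; with 0 ≤ l_f ≤ n_f−1 = 7, the allowed l_f values are {0, 2}.
For l_f = 0: m_f ∈ {m_i−1, m_i, m_i+1} ∩ [−0, 0] = {0} → 1 state.
For l_f = 2: m_f ∈ {m_i−1, m_i, m_i+1} ∩ [−2, 2] = {-1, 0, 1} → 3 states.
Total: 4.

4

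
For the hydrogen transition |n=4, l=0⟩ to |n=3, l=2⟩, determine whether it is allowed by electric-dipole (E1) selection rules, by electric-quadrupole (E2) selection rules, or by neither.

Δl = 2 − 0 = +2; l_i + l_f = 2.
E1 (Δl = ±1): not satisfied.
E2 (Δl = 0,±2, l_i+l_f ≥ 2): satisfied.

E2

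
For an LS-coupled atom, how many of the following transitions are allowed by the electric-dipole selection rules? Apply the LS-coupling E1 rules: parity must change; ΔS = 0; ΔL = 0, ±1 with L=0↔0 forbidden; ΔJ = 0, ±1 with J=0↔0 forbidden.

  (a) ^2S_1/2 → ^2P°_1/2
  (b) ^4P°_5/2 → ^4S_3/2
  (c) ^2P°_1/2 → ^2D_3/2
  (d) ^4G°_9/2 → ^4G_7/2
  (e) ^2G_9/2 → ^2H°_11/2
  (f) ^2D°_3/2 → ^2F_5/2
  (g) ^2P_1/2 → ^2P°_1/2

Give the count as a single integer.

7

(a) allowed
(b) allowed
(c) allowed
(d) allowed
(e) allowed
(f) allowed
(g) allowed
Total allowed: 7 of 7.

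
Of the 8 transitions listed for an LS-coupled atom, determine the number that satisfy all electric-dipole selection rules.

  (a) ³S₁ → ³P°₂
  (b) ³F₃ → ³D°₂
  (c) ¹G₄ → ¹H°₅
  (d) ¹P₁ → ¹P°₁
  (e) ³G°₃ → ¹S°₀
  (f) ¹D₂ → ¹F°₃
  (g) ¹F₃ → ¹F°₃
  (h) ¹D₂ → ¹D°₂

(a) allowed
(b) allowed
(c) allowed
(d) allowed
(e) forbidden (parity, ΔS, ΔL, ΔJ fail)
(f) allowed
(g) allowed
(h) allowed
Total allowed: 7 of 8.

7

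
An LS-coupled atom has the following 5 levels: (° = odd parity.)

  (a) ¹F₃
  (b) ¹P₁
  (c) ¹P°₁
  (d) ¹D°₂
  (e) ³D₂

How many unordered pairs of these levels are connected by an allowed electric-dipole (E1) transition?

(a)–(b): forbidden (parity, ΔL, ΔJ).
(a)–(c): forbidden (ΔL, ΔJ).
(a)–(d): allowed.
(a)–(e): forbidden (parity, ΔS).
(b)–(c): allowed.
(b)–(d): allowed.
(b)–(e): forbidden (parity, ΔS).
(c)–(d): forbidden (parity).
(c)–(e): forbidden (ΔS).
(d)–(e): forbidden (ΔS).
Allowed pairs: 3 of 10.

3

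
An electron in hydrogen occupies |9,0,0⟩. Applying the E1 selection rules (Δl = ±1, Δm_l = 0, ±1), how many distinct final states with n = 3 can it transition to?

3

E1 requires Δl = ±1, so l_f ∈ {-1, 1}; with 0 ≤ l_f ≤ n_f−1 = 2, the allowed l_f values are {1}.
For l_f = 1: m_f ∈ {m_i−1, m_i, m_i+1} ∩ [−1, 1] = {-1, 0, 1} → 3 states.
Total: 3.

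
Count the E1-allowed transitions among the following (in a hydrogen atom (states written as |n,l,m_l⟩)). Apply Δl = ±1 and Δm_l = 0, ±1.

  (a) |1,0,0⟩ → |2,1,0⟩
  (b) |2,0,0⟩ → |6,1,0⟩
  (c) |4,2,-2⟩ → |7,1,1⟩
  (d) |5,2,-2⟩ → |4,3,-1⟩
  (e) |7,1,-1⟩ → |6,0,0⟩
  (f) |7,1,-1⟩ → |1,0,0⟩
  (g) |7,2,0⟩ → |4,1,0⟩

(a) allowed
(b) allowed
(c) forbidden — Δm_l = +3 (E1 requires Δm_l = 0, ±1)
(d) allowed
(e) allowed
(f) allowed
(g) allowed
Total allowed: 6 of 7.

6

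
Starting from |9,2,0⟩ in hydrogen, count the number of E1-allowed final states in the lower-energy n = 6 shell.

6

E1 requires Δl = ±1, so l_f ∈ {1, 3}; with 0 ≤ l_f ≤ n_f−1 = 5, the allowed l_f values are {1, 3}.
For l_f = 1: m_f ∈ {m_i−1, m_i, m_i+1} ∩ [−1, 1] = {-1, 0, 1} → 3 states.
For l_f = 3: m_f ∈ {m_i−1, m_i, m_i+1} ∩ [−3, 3] = {-1, 0, 1} → 3 states.
Total: 6.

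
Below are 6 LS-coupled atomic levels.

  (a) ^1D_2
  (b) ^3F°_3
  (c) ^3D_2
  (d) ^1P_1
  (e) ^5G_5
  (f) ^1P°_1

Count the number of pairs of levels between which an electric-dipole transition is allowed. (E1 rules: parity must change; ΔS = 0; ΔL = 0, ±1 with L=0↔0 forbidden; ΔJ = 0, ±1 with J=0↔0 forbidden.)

3

(a)–(b): forbidden (ΔS).
(a)–(c): forbidden (parity, ΔS).
(a)–(d): forbidden (parity).
(a)–(e): forbidden (parity, ΔS, ΔL, ΔJ).
(a)–(f): allowed.
(b)–(c): allowed.
(b)–(d): forbidden (ΔS, ΔL, ΔJ).
(b)–(e): forbidden (ΔS, ΔJ).
(b)–(f): forbidden (parity, ΔS, ΔL, ΔJ).
(c)–(d): forbidden (parity, ΔS).
(c)–(e): forbidden (parity, ΔS, ΔL, ΔJ).
(c)–(f): forbidden (ΔS).
(d)–(e): forbidden (parity, ΔS, ΔL, ΔJ).
(d)–(f): allowed.
(e)–(f): forbidden (ΔS, ΔL, ΔJ).
Allowed pairs: 3 of 15.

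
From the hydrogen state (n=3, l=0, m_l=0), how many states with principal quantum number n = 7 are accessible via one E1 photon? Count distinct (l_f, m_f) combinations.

3

E1 requires Δl = ±1, so l_f ∈ {-1, 1}; with 0 ≤ l_f ≤ n_f−1 = 6, the allowed l_f values are {1}.
For l_f = 1: m_f ∈ {m_i−1, m_i, m_i+1} ∩ [−1, 1] = {-1, 0, 1} → 3 states.
Total: 3.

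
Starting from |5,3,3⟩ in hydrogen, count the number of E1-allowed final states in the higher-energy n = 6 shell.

4

E1 requires Δl = ±1, so l_f ∈ {2, 4}; with 0 ≤ l_f ≤ n_f−1 = 5, the allowed l_f values are {2, 4}.
For l_f = 2: m_f ∈ {m_i−1, m_i, m_i+1} ∩ [−2, 2] = {2} → 1 state.
For l_f = 4: m_f ∈ {m_i−1, m_i, m_i+1} ∩ [−4, 4] = {2, 3, 4} → 3 states.
Total: 4.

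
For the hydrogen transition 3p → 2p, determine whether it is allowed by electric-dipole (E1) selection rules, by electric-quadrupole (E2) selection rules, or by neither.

Δl = 1 − 1 = +0; l_i + l_f = 2.
E1 (Δl = ±1): not satisfied.
E2 (Δl = 0,±2, l_i+l_f ≥ 2): satisfied.

E2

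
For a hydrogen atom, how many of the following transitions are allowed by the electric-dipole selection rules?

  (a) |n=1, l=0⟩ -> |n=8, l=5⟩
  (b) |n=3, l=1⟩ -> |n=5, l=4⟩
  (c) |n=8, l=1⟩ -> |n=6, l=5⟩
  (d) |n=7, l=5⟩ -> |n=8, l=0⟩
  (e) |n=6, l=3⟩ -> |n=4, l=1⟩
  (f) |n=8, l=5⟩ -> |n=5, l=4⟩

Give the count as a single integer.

(a) forbidden — Δl = +5 (E1 requires Δl = ±1)
(b) forbidden — Δl = +3 (E1 requires Δl = ±1)
(c) forbidden — Δl = +4 (E1 requires Δl = ±1)
(d) forbidden — Δl = -5 (E1 requires Δl = ±1)
(e) forbidden — Δl = -2 (E1 requires Δl = ±1)
(f) allowed
Total allowed: 1 of 6.

1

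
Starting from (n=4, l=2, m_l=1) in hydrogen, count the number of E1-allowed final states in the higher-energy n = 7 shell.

E1 requires Δl = ±1, so l_f ∈ {1, 3}; with 0 ≤ l_f ≤ n_f−1 = 6, the allowed l_f values are {1, 3}.
For l_f = 1: m_f ∈ {m_i−1, m_i, m_i+1} ∩ [−1, 1] = {0, 1} → 2 states.
For l_f = 3: m_f ∈ {m_i−1, m_i, m_i+1} ∩ [−3, 3] = {0, 1, 2} → 3 states.
Total: 5.

5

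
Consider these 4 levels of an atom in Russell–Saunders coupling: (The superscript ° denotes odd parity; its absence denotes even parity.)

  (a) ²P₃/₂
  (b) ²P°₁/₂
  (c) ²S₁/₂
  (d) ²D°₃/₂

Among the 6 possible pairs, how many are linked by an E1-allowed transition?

3

(a)–(b): allowed.
(a)–(c): forbidden (parity).
(a)–(d): allowed.
(b)–(c): allowed.
(b)–(d): forbidden (parity).
(c)–(d): forbidden (ΔL).
Allowed pairs: 3 of 6.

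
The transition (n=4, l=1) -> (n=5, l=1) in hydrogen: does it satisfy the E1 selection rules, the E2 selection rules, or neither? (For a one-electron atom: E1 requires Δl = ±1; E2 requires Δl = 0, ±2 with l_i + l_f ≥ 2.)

E2

Δl = 1 − 1 = +0; l_i + l_f = 2.
E1 (Δl = ±1): not satisfied.
E2 (Δl = 0,±2, l_i+l_f ≥ 2): satisfied.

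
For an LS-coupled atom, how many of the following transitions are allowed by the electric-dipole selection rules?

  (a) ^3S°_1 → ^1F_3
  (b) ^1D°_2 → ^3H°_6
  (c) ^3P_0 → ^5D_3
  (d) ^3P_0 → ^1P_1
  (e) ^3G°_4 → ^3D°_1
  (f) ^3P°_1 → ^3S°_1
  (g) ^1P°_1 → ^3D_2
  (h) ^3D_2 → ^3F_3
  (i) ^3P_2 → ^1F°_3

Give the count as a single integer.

0

(a) forbidden (ΔS, ΔL, ΔJ fail)
(b) forbidden (parity, ΔS, ΔL, ΔJ fail)
(c) forbidden (parity, ΔS, ΔJ fail)
(d) forbidden (parity, ΔS fail)
(e) forbidden (parity, ΔL, ΔJ fail)
(f) forbidden (parity fails)
(g) forbidden (ΔS fails)
(h) forbidden (parity fails)
(i) forbidden (ΔS, ΔL fail)
Total allowed: 0 of 9.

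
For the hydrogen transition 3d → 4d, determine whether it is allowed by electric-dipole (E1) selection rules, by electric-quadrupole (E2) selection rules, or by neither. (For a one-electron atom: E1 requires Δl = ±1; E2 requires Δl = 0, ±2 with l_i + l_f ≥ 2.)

E2

Δl = 2 − 2 = +0; l_i + l_f = 4.
E1 (Δl = ±1): not satisfied.
E2 (Δl = 0,±2, l_i+l_f ≥ 2): satisfied.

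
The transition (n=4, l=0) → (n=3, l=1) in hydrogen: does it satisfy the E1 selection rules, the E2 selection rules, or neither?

E1

Δl = 1 − 0 = +1; l_i + l_f = 1.
E1 (Δl = ±1): satisfied.
E2 (Δl = 0,±2, l_i+l_f ≥ 2): not satisfied.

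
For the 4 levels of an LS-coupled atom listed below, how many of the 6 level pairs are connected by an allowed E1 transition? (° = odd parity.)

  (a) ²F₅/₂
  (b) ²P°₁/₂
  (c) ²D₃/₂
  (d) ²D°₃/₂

3

(a)–(b): forbidden (ΔL, ΔJ).
(a)–(c): forbidden (parity).
(a)–(d): allowed.
(b)–(c): allowed.
(b)–(d): forbidden (parity).
(c)–(d): allowed.
Allowed pairs: 3 of 6.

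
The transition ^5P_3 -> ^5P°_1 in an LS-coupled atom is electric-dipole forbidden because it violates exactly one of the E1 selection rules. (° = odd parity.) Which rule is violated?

Parity must change: even → odd — ✓.
ΔS = 0: S: 2 → 2 — ✓.
ΔL = 0, ±1 (not L=0↔0): L: 1 → 1, ΔL = +0 — ✓.
ΔJ = 0, ±1 (not J=0↔0): J: 3 → 1, ΔJ = -2 — ✗.

the ΔJ = 0, ±1 rule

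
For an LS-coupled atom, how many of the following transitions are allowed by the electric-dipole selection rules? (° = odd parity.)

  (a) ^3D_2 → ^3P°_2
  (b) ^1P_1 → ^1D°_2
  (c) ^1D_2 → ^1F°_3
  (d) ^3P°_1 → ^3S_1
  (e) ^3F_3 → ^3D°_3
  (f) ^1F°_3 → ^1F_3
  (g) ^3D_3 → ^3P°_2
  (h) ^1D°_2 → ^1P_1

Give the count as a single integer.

8

(a) allowed
(b) allowed
(c) allowed
(d) allowed
(e) allowed
(f) allowed
(g) allowed
(h) allowed
Total allowed: 8 of 8.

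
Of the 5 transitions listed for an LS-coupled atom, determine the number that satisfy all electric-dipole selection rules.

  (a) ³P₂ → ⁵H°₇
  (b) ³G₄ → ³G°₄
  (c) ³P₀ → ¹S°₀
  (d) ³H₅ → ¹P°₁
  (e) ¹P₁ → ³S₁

(a) forbidden (ΔS, ΔL, ΔJ fail)
(b) allowed
(c) forbidden (ΔS, ΔJ fail)
(d) forbidden (ΔS, ΔL, ΔJ fail)
(e) forbidden (parity, ΔS fail)
Total allowed: 1 of 5.

1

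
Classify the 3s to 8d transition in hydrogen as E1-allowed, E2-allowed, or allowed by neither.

Δl = 2 − 0 = +2; l_i + l_f = 2.
E1 (Δl = ±1): not satisfied.
E2 (Δl = 0,±2, l_i+l_f ≥ 2): satisfied.

E2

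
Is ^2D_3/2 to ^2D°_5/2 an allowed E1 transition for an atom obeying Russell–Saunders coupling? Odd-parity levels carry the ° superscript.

Parity must change: even → odd — satisfied.
ΔS = 0: S: 1/2 → 1/2 — satisfied.
ΔL = 0, ±1 (not L=0↔0): L: 2 → 2, ΔL = +0 — satisfied.
ΔJ = 0, ±1 (not J=0↔0): J: 3/2 → 5/2, ΔJ = +1 — satisfied.
All four E1 rules are satisfied.

allowed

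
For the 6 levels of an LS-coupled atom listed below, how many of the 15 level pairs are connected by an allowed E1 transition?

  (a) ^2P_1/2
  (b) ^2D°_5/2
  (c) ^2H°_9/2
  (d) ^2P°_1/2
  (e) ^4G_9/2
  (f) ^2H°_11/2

1

(a)–(b): forbidden (ΔJ).
(a)–(c): forbidden (ΔL, ΔJ).
(a)–(d): allowed.
(a)–(e): forbidden (parity, ΔS, ΔL, ΔJ).
(a)–(f): forbidden (ΔL, ΔJ).
(b)–(c): forbidden (parity, ΔL, ΔJ).
(b)–(d): forbidden (parity, ΔJ).
(b)–(e): forbidden (ΔS, ΔL, ΔJ).
(b)–(f): forbidden (parity, ΔL, ΔJ).
(c)–(d): forbidden (parity, ΔL, ΔJ).
(c)–(e): forbidden (ΔS).
(c)–(f): forbidden (parity).
(d)–(e): forbidden (ΔS, ΔL, ΔJ).
(d)–(f): forbidden (parity, ΔL, ΔJ).
(e)–(f): forbidden (ΔS).
Allowed pairs: 1 of 15.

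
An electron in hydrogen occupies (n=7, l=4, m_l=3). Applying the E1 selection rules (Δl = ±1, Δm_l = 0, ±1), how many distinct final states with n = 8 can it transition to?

E1 requires Δl = ±1, so l_f ∈ {3, 5}; with 0 ≤ l_f ≤ n_f−1 = 7, the allowed l_f values are {3, 5}.
For l_f = 3: m_f ∈ {m_i−1, m_i, m_i+1} ∩ [−3, 3] = {2, 3} → 2 states.
For l_f = 5: m_f ∈ {m_i−1, m_i, m_i+1} ∩ [−5, 5] = {2, 3, 4} → 3 states.
Total: 5.

5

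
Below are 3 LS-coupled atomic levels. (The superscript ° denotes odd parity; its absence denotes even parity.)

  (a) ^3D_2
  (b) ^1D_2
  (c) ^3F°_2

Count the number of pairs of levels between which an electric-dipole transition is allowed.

(a)–(b): forbidden (parity, ΔS).
(a)–(c): allowed.
(b)–(c): forbidden (ΔS).
Allowed pairs: 1 of 3.

1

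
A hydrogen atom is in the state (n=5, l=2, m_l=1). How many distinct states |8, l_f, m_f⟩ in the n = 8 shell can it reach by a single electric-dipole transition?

E1 requires Δl = ±1, so l_f ∈ {1, 3}; with 0 ≤ l_f ≤ n_f−1 = 7, the allowed l_f values are {1, 3}.
For l_f = 1: m_f ∈ {m_i−1, m_i, m_i+1} ∩ [−1, 1] = {0, 1} → 2 states.
For l_f = 3: m_f ∈ {m_i−1, m_i, m_i+1} ∩ [−3, 3] = {0, 1, 2} → 3 states.
Total: 5.

5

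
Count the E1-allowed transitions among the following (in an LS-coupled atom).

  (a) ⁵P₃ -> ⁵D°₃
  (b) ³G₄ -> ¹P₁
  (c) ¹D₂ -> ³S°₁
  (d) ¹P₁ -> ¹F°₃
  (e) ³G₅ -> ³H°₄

(a) allowed
(b) forbidden (parity, ΔS, ΔL, ΔJ fail)
(c) forbidden (ΔS, ΔL fail)
(d) forbidden (ΔL, ΔJ fail)
(e) allowed
Total allowed: 2 of 5.

2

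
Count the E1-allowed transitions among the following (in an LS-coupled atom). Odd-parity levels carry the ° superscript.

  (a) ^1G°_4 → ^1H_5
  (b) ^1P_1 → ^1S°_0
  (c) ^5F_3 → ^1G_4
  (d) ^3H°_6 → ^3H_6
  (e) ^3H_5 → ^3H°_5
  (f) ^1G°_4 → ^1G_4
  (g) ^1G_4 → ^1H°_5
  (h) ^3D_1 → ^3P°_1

(a) allowed
(b) allowed
(c) forbidden (parity, ΔS fail)
(d) allowed
(e) allowed
(f) allowed
(g) allowed
(h) allowed
Total allowed: 7 of 8.

7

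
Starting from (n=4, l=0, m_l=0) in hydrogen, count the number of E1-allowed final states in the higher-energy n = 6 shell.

3

E1 requires Δl = ±1, so l_f ∈ {-1, 1}; with 0 ≤ l_f ≤ n_f−1 = 5, the allowed l_f values are {1}.
For l_f = 1: m_f ∈ {m_i−1, m_i, m_i+1} ∩ [−1, 1] = {-1, 0, 1} → 3 states.
Total: 3.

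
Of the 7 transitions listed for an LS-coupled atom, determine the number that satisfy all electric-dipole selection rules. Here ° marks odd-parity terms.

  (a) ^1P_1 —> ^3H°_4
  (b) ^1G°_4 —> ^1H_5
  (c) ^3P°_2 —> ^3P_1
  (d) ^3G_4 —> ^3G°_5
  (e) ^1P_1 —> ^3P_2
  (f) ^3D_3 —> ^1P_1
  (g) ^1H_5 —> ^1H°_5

4

(a) forbidden (ΔS, ΔL, ΔJ fail)
(b) allowed
(c) allowed
(d) allowed
(e) forbidden (parity, ΔS fail)
(f) forbidden (parity, ΔS, ΔJ fail)
(g) allowed
Total allowed: 4 of 7.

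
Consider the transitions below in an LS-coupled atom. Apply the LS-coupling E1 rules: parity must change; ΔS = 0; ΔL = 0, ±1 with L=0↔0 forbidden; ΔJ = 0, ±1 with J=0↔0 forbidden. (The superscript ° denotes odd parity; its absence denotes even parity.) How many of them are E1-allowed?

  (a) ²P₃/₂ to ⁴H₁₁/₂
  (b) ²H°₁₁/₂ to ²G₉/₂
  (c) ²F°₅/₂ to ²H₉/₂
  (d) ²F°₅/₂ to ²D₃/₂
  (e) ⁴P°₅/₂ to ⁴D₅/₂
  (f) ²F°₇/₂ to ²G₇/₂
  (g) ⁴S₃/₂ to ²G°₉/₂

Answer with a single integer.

(a) forbidden (parity, ΔS, ΔL, ΔJ fail)
(b) allowed
(c) forbidden (ΔL, ΔJ fail)
(d) allowed
(e) allowed
(f) allowed
(g) forbidden (ΔS, ΔL, ΔJ fail)
Total allowed: 4 of 7.

4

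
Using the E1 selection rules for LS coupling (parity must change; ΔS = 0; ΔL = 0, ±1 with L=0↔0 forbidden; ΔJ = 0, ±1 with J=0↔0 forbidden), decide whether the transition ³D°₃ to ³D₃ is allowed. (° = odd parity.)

Reading off the term symbols: S 1→1, L 2→2, J 3→3, parity odd→even.
Parity must change: odd → even — ✓.
ΔS = 0: S: 1 → 1 — ✓.
ΔL = 0, ±1 (not L=0↔0): L: 2 → 2, ΔL = +0 — ✓.
ΔJ = 0, ±1 (not J=0↔0): J: 3 → 3, ΔJ = +0 — ✓.
All four E1 rules are satisfied.

allowed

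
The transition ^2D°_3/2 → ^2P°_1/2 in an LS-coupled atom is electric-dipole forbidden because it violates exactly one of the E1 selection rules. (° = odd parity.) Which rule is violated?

parity

Initial level: S=1/2, L=2, J=3/2, parity odd. Final level: S=1/2, L=1, J=1/2, parity odd.
Parity must change: odd → odd — ✗.
ΔS = 0: S: 1/2 → 1/2 — ✓.
ΔL = 0, ±1 (not L=0↔0): L: 2 → 1, ΔL = -1 — ✓.
ΔJ = 0, ±1 (not J=0↔0): J: 3/2 → 1/2, ΔJ = -1 — ✓.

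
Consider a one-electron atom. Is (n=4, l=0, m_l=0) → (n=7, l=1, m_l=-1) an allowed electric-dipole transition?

Initial l = 0, final l = 1, so Δl = +1. E1 requires Δl = ±1: satisfied.
m_l: 0 → -1 (Δm_l = -1). |Δm_l| ≤ 1 satisfied.
All E1 selection rules are satisfied.

allowed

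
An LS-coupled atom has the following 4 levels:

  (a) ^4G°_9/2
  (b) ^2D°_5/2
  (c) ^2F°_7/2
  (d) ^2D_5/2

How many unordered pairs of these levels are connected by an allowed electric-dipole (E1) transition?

(a)–(b): forbidden (parity, ΔS, ΔL, ΔJ).
(a)–(c): forbidden (parity, ΔS).
(a)–(d): forbidden (ΔS, ΔL, ΔJ).
(b)–(c): forbidden (parity).
(b)–(d): allowed.
(c)–(d): allowed.
Allowed pairs: 2 of 6.

2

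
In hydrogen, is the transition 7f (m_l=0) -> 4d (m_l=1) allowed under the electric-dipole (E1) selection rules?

Δl = 2 − 3 = -1; the E1 rule Δl = ±1 is satisfied.
m_l: 0 → 1 (Δm_l = +1). |Δm_l| ≤ 1 satisfied.
All E1 selection rules are satisfied.

allowed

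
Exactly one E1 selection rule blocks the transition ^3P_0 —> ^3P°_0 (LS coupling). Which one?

Parity must change: even → odd — passes.
ΔS = 0: S: 1 → 1 — passes.
ΔL = 0, ±1 (not L=0↔0): L: 1 → 1, ΔL = +0 — passes.
ΔJ = 0, ±1 (not J=0↔0): J: 0 → 0, ΔJ = +0 — fails.

the J=0 ↔ J=0 exclusion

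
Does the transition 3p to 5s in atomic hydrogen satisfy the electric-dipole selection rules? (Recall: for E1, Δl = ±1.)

Initial l = 1, final l = 0, so Δl = -1. E1 requires Δl = ±1: satisfied.
All E1 selection rules are satisfied.

allowed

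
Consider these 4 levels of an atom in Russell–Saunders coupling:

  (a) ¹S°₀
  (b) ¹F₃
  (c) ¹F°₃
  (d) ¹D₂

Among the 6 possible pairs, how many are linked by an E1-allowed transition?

2

(a)–(b): forbidden (ΔL, ΔJ).
(a)–(c): forbidden (parity, ΔL, ΔJ).
(a)–(d): forbidden (ΔL, ΔJ).
(b)–(c): allowed.
(b)–(d): forbidden (parity).
(c)–(d): allowed.
Allowed pairs: 2 of 6.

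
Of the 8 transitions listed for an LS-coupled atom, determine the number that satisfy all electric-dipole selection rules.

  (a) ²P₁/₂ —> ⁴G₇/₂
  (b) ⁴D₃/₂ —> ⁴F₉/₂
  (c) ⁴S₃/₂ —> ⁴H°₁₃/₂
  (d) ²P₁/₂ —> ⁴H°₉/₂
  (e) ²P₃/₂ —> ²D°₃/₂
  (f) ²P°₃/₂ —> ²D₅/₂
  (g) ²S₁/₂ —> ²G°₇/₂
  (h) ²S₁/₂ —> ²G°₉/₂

2

(a) forbidden (parity, ΔS, ΔL, ΔJ fail)
(b) forbidden (parity, ΔJ fail)
(c) forbidden (ΔL, ΔJ fail)
(d) forbidden (ΔS, ΔL, ΔJ fail)
(e) allowed
(f) allowed
(g) forbidden (ΔL, ΔJ fail)
(h) forbidden (ΔL, ΔJ fail)
Total allowed: 2 of 8.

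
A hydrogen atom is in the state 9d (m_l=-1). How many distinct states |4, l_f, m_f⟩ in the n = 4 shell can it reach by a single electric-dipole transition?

E1 requires Δl = ±1, so l_f ∈ {1, 3}; with 0 ≤ l_f ≤ n_f−1 = 3, the allowed l_f values are {1, 3}.
For l_f = 1: m_f ∈ {m_i−1, m_i, m_i+1} ∩ [−1, 1] = {-1, 0} → 2 states.
For l_f = 3: m_f ∈ {m_i−1, m_i, m_i+1} ∩ [−3, 3] = {-2, -1, 0} → 3 states.
Total: 5.

5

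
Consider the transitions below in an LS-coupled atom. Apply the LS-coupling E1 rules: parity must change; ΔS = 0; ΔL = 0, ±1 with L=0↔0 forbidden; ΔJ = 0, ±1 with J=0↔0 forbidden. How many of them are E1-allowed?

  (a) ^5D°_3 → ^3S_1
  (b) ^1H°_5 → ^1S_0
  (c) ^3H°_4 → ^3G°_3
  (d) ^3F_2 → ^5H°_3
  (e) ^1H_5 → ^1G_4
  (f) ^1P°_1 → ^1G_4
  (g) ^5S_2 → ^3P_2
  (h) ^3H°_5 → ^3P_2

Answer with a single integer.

(a) forbidden (ΔS, ΔL, ΔJ fail)
(b) forbidden (ΔL, ΔJ fail)
(c) forbidden (parity fails)
(d) forbidden (ΔS, ΔL fail)
(e) forbidden (parity fails)
(f) forbidden (ΔL, ΔJ fail)
(g) forbidden (parity, ΔS fail)
(h) forbidden (ΔL, ΔJ fail)
Total allowed: 0 of 8.

0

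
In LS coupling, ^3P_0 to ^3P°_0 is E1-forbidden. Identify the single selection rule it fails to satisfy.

the J=0 ↔ J=0 exclusion

ΔJ = 0, ±1 (not J=0↔0): J: 0 → 0, ΔJ = +0 — ✗.
ΔL = 0, ±1 (not L=0↔0): L: 1 → 1, ΔL = +0 — ✓.
Parity must change: even → odd — ✓.
ΔS = 0: S: 1 → 1 — ✓.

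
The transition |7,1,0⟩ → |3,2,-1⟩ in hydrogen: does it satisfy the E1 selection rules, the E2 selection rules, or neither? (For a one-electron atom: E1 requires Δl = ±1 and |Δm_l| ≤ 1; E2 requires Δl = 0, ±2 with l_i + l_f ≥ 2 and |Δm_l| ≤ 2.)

Δl = 2 − 1 = +1; l_i + l_f = 3.
Δm_l = -1.
E1 (Δl = ±1, |Δm_l| ≤ 1): satisfied.
E2 (Δl = 0,±2, l_i+l_f ≥ 2, |Δm_l| ≤ 2): not satisfied.

E1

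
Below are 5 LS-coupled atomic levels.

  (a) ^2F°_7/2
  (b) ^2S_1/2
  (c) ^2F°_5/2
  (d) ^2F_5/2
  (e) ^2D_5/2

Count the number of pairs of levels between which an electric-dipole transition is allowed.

4

(a)–(b): forbidden (ΔL, ΔJ).
(a)–(c): forbidden (parity).
(a)–(d): allowed.
(a)–(e): allowed.
(b)–(c): forbidden (ΔL, ΔJ).
(b)–(d): forbidden (parity, ΔL, ΔJ).
(b)–(e): forbidden (parity, ΔL, ΔJ).
(c)–(d): allowed.
(c)–(e): allowed.
(d)–(e): forbidden (parity).
Allowed pairs: 4 of 10.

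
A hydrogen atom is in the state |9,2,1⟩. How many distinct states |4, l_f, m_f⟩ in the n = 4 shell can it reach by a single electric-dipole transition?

E1 requires Δl = ±1, so l_f ∈ {1, 3}; with 0 ≤ l_f ≤ n_f−1 = 3, the allowed l_f values are {1, 3}.
For l_f = 1: m_f ∈ {m_i−1, m_i, m_i+1} ∩ [−1, 1] = {0, 1} → 2 states.
For l_f = 3: m_f ∈ {m_i−1, m_i, m_i+1} ∩ [−3, 3] = {0, 1, 2} → 3 states.
Total: 5.

5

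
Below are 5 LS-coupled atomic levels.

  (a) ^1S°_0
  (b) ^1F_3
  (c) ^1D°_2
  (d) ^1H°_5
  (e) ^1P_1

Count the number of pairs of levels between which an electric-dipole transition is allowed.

(a)–(b): forbidden (ΔL, ΔJ).
(a)–(c): forbidden (parity, ΔL, ΔJ).
(a)–(d): forbidden (parity, ΔL, ΔJ).
(a)–(e): allowed.
(b)–(c): allowed.
(b)–(d): forbidden (ΔL, ΔJ).
(b)–(e): forbidden (parity, ΔL, ΔJ).
(c)–(d): forbidden (parity, ΔL, ΔJ).
(c)–(e): allowed.
(d)–(e): forbidden (ΔL, ΔJ).
Allowed pairs: 3 of 10.

3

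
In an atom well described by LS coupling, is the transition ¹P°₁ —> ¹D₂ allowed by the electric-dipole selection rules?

allowed

Parity must change: odd → even — satisfied.
ΔS = 0: S: 0 → 0 — satisfied.
ΔL = 0, ±1 (not L=0↔0): L: 1 → 2, ΔL = +1 — satisfied.
ΔJ = 0, ±1 (not J=0↔0): J: 1 → 2, ΔJ = +1 — satisfied.
All four E1 rules are satisfied.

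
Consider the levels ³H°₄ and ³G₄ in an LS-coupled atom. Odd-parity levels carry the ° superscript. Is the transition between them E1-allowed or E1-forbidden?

allowed

Reading off the term symbols: S 1→1, L 5→4, J 4→4, parity odd→even.
Parity must change: odd → even — ✓.
ΔJ = 0, ±1 (not J=0↔0): J: 4 → 4, ΔJ = +0 — ✓.
ΔS = 0: S: 1 → 1 — ✓.
ΔL = 0, ±1 (not L=0↔0): L: 5 → 4, ΔL = -1 — ✓.
All four E1 rules are satisfied.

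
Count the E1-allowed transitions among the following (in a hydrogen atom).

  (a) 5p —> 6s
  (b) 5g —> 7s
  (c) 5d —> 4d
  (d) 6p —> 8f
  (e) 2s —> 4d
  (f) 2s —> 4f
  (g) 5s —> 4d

(a) allowed
(b) forbidden — Δl = -4 (E1 requires Δl = ±1)
(c) forbidden — Δl = +0 (E1 requires Δl = ±1)
(d) forbidden — Δl = +2 (E1 requires Δl = ±1)
(e) forbidden — Δl = +2 (E1 requires Δl = ±1)
(f) forbidden — Δl = +3 (E1 requires Δl = ±1)
(g) forbidden — Δl = +2 (E1 requires Δl = ±1)
Total allowed: 1 of 7.

1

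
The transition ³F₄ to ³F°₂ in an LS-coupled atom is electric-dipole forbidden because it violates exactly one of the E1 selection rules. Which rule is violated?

Parity must change: even → odd — passes.
ΔS = 0: S: 1 → 1 — passes.
ΔL = 0, ±1 (not L=0↔0): L: 3 → 3, ΔL = +0 — passes.
ΔJ = 0, ±1 (not J=0↔0): J: 4 → 2, ΔJ = -2 — fails.

the ΔJ = 0, ±1 rule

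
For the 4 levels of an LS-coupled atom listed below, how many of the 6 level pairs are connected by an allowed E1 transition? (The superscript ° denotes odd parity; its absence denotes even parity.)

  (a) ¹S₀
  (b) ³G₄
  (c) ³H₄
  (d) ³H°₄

2

(a)–(b): forbidden (parity, ΔS, ΔL, ΔJ).
(a)–(c): forbidden (parity, ΔS, ΔL, ΔJ).
(a)–(d): forbidden (ΔS, ΔL, ΔJ).
(b)–(c): forbidden (parity).
(b)–(d): allowed.
(c)–(d): allowed.
Allowed pairs: 2 of 6.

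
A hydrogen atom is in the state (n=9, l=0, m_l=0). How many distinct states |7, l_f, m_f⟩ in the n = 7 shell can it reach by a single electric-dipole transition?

E1 requires Δl = ±1, so l_f ∈ {-1, 1}; with 0 ≤ l_f ≤ n_f−1 = 6, the allowed l_f values are {1}.
For l_f = 1: m_f ∈ {m_i−1, m_i, m_i+1} ∩ [−1, 1] = {-1, 0, 1} → 3 states.
Total: 3.

3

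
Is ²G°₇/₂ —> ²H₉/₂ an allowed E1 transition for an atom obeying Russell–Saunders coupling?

allowed

Initial level: S=1/2, L=4, J=7/2, parity odd. Final level: S=1/2, L=5, J=9/2, parity even.
Parity must change: odd → even — passes.
ΔS = 0: S: 1/2 → 1/2 — passes.
ΔL = 0, ±1 (not L=0↔0): L: 4 → 5, ΔL = +1 — passes.
ΔJ = 0, ±1 (not J=0↔0): J: 7/2 → 9/2, ΔJ = +1 — passes.
All four E1 rules are satisfied.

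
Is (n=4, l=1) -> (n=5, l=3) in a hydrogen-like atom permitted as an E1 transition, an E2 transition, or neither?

E2

Δl = 3 − 1 = +2; l_i + l_f = 4.
E1 (Δl = ±1): not satisfied.
E2 (Δl = 0,±2, l_i+l_f ≥ 2): satisfied.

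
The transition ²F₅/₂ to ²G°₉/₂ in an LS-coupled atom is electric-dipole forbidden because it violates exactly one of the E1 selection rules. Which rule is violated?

the ΔJ = 0, ±1 rule

Initial level: S=1/2, L=3, J=5/2, parity even. Final level: S=1/2, L=4, J=9/2, parity odd.
Parity must change: even → odd — passes.
ΔS = 0: S: 1/2 → 1/2 — passes.
ΔL = 0, ±1 (not L=0↔0): L: 3 → 4, ΔL = +1 — passes.
ΔJ = 0, ±1 (not J=0↔0): J: 5/2 → 9/2, ΔJ = +2 — fails.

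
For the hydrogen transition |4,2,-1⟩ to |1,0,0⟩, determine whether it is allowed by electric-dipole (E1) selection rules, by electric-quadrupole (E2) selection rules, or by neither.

Δl = 0 − 2 = -2; l_i + l_f = 2.
Δm_l = +1.
E1 (Δl = ±1, |Δm_l| ≤ 1): not satisfied.
E2 (Δl = 0,±2, l_i+l_f ≥ 2, |Δm_l| ≤ 2): satisfied.

E2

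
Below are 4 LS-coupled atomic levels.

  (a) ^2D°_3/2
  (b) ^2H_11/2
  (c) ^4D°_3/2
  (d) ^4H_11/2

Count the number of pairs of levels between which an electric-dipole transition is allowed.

(a)–(b): forbidden (ΔL, ΔJ).
(a)–(c): forbidden (parity, ΔS).
(a)–(d): forbidden (ΔS, ΔL, ΔJ).
(b)–(c): forbidden (ΔS, ΔL, ΔJ).
(b)–(d): forbidden (parity, ΔS).
(c)–(d): forbidden (ΔL, ΔJ).
Allowed pairs: 0 of 6.

0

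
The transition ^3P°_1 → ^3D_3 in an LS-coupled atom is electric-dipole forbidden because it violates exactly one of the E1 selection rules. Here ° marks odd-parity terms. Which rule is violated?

Reading off the term symbols: S 1→1, L 1→2, J 1→3, parity odd→even.
ΔL = 0, ±1 (not L=0↔0): L: 1 → 2, ΔL = +1 — ✓.
ΔS = 0: S: 1 → 1 — ✓.
ΔJ = 0, ±1 (not J=0↔0): J: 1 → 3, ΔJ = +2 — ✗.
Parity must change: odd → even — ✓.

the ΔJ = 0, ±1 rule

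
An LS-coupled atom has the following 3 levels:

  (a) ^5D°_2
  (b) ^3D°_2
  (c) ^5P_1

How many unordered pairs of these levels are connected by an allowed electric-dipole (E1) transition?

(a)–(b): forbidden (parity, ΔS).
(a)–(c): allowed.
(b)–(c): forbidden (ΔS).
Allowed pairs: 1 of 3.

1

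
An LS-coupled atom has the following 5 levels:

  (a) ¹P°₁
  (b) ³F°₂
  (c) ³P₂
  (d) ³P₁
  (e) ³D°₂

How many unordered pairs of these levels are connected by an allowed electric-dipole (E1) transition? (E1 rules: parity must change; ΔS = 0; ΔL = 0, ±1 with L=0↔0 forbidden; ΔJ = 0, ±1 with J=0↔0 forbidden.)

(a)–(b): forbidden (parity, ΔS, ΔL).
(a)–(c): forbidden (ΔS).
(a)–(d): forbidden (ΔS).
(a)–(e): forbidden (parity, ΔS).
(b)–(c): forbidden (ΔL).
(b)–(d): forbidden (ΔL).
(b)–(e): forbidden (parity).
(c)–(d): forbidden (parity).
(c)–(e): allowed.
(d)–(e): allowed.
Allowed pairs: 2 of 10.

2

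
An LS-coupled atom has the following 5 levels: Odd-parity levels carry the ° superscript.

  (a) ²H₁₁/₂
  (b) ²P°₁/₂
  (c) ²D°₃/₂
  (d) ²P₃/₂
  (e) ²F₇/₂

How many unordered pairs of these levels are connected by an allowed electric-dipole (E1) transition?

2

(a)–(b): forbidden (ΔL, ΔJ).
(a)–(c): forbidden (ΔL, ΔJ).
(a)–(d): forbidden (parity, ΔL, ΔJ).
(a)–(e): forbidden (parity, ΔL, ΔJ).
(b)–(c): forbidden (parity).
(b)–(d): allowed.
(b)–(e): forbidden (ΔL, ΔJ).
(c)–(d): allowed.
(c)–(e): forbidden (ΔJ).
(d)–(e): forbidden (parity, ΔL, ΔJ).
Allowed pairs: 2 of 10.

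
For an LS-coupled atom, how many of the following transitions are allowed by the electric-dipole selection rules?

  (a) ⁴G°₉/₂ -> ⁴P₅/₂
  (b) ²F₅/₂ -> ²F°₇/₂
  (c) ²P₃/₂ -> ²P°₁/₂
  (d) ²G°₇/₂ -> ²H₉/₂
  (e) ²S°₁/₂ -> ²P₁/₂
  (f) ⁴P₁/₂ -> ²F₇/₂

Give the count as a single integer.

4

(a) forbidden (ΔL, ΔJ fail)
(b) allowed
(c) allowed
(d) allowed
(e) allowed
(f) forbidden (parity, ΔS, ΔL, ΔJ fail)
Total allowed: 4 of 6.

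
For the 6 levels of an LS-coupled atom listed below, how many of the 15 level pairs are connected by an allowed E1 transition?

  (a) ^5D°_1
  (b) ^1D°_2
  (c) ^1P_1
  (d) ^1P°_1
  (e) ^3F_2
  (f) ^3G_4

2

(a)–(b): forbidden (parity, ΔS).
(a)–(c): forbidden (ΔS).
(a)–(d): forbidden (parity, ΔS).
(a)–(e): forbidden (ΔS).
(a)–(f): forbidden (ΔS, ΔL, ΔJ).
(b)–(c): allowed.
(b)–(d): forbidden (parity).
(b)–(e): forbidden (ΔS).
(b)–(f): forbidden (ΔS, ΔL, ΔJ).
(c)–(d): allowed.
(c)–(e): forbidden (parity, ΔS, ΔL).
(c)–(f): forbidden (parity, ΔS, ΔL, ΔJ).
(d)–(e): forbidden (ΔS, ΔL).
(d)–(f): forbidden (ΔS, ΔL, ΔJ).
(e)–(f): forbidden (parity, ΔJ).
Allowed pairs: 2 of 15.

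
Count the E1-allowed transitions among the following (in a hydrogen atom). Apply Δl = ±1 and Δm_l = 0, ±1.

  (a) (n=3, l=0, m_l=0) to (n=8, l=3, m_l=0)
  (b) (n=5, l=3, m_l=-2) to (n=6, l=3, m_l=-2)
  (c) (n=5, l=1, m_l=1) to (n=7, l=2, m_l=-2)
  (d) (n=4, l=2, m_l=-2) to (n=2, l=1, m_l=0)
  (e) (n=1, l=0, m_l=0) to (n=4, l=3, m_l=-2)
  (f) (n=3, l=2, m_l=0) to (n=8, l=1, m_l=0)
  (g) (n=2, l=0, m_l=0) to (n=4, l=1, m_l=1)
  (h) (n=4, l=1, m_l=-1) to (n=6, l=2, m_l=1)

(a) forbidden — Δl = +3 (E1 requires Δl = ±1)
(b) forbidden — Δl = +0 (E1 requires Δl = ±1)
(c) forbidden — Δm_l = -3 (E1 requires Δm_l = 0, ±1)
(d) forbidden — Δm_l = +2 (E1 requires Δm_l = 0, ±1)
(e) forbidden — Δl = +3 (E1 requires Δl = ±1); Δm_l = -2 (E1 requires Δm_l = 0, ±1)
(f) allowed
(g) allowed
(h) forbidden — Δm_l = +2 (E1 requires Δm_l = 0, ±1)
Total allowed: 2 of 8.

2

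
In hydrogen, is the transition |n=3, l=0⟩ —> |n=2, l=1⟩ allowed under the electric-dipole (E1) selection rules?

allowed

l: 0 → 1 (Δl = +1). Δl = ±1 ok.
All E1 selection rules are satisfied.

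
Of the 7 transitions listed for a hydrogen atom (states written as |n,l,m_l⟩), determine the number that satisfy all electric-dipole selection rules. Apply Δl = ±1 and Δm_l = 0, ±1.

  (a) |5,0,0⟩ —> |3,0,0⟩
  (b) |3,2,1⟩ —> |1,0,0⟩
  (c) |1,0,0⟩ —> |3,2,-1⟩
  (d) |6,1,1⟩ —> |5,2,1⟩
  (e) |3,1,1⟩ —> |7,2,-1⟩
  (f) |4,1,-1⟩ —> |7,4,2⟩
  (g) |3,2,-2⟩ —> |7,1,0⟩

1

(a) forbidden — Δl = +0 (E1 requires Δl = ±1)
(b) forbidden — Δl = -2 (E1 requires Δl = ±1)
(c) forbidden — Δl = +2 (E1 requires Δl = ±1)
(d) allowed
(e) forbidden — Δm_l = -2 (E1 requires Δm_l = 0, ±1)
(f) forbidden — Δl = +3 (E1 requires Δl = ±1); Δm_l = +3 (E1 requires Δm_l = 0, ±1)
(g) forbidden — Δm_l = +2 (E1 requires Δm_l = 0, ±1)
Total allowed: 1 of 7.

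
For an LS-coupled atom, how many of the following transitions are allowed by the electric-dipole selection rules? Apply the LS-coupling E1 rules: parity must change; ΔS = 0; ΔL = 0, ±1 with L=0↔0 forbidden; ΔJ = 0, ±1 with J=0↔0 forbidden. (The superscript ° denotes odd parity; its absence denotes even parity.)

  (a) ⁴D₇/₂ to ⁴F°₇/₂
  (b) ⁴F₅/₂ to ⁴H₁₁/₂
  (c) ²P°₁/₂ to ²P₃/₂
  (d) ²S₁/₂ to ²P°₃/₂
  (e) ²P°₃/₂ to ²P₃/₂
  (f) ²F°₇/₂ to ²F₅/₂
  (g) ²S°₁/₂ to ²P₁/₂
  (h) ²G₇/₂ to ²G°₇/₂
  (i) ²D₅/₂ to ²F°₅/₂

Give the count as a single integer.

8

(a) allowed
(b) forbidden (parity, ΔL, ΔJ fail)
(c) allowed
(d) allowed
(e) allowed
(f) allowed
(g) allowed
(h) allowed
(i) allowed
Total allowed: 8 of 9.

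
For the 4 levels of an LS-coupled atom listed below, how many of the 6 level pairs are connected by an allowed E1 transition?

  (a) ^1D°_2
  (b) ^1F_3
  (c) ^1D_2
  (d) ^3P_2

2

(a)–(b): allowed.
(a)–(c): allowed.
(a)–(d): forbidden (ΔS).
(b)–(c): forbidden (parity).
(b)–(d): forbidden (parity, ΔS, ΔL).
(c)–(d): forbidden (parity, ΔS).
Allowed pairs: 2 of 6.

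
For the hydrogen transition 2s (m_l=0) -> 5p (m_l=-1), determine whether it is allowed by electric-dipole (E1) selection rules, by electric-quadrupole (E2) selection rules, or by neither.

Δl = 1 − 0 = +1; l_i + l_f = 1.
Δm_l = -1.
E1 (Δl = ±1, |Δm_l| ≤ 1): satisfied.
E2 (Δl = 0,±2, l_i+l_f ≥ 2, |Δm_l| ≤ 2): not satisfied.

E1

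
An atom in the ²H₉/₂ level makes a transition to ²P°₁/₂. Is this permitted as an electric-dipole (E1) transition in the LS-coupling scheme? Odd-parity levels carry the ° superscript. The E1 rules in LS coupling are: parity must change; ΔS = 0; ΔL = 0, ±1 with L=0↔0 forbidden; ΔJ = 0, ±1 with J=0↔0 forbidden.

forbidden

Reading off the term symbols: S 1/2→1/2, L 5→1, J 9/2→1/2, parity even→odd.
ΔS = 0: S: 1/2 → 1/2 — passes.
Parity must change: even → odd — passes.
ΔJ = 0, ±1 (not J=0↔0): J: 9/2 → 1/2, ΔJ = -4 — fails.
ΔL = 0, ±1 (not L=0↔0): L: 5 → 1, ΔL = -4 — fails.
Rule(s) violated: ΔL, ΔJ.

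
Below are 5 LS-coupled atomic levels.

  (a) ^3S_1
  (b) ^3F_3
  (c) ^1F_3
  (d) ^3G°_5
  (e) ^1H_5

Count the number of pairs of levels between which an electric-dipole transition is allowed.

(a)–(b): forbidden (parity, ΔL, ΔJ).
(a)–(c): forbidden (parity, ΔS, ΔL, ΔJ).
(a)–(d): forbidden (ΔL, ΔJ).
(a)–(e): forbidden (parity, ΔS, ΔL, ΔJ).
(b)–(c): forbidden (parity, ΔS).
(b)–(d): forbidden (ΔJ).
(b)–(e): forbidden (parity, ΔS, ΔL, ΔJ).
(c)–(d): forbidden (ΔS, ΔJ).
(c)–(e): forbidden (parity, ΔL, ΔJ).
(d)–(e): forbidden (ΔS).
Allowed pairs: 0 of 10.

0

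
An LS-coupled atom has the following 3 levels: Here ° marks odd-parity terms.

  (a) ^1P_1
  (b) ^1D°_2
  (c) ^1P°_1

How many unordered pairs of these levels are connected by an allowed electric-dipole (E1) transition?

(a)–(b): allowed.
(a)–(c): allowed.
(b)–(c): forbidden (parity).
Allowed pairs: 2 of 3.

2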